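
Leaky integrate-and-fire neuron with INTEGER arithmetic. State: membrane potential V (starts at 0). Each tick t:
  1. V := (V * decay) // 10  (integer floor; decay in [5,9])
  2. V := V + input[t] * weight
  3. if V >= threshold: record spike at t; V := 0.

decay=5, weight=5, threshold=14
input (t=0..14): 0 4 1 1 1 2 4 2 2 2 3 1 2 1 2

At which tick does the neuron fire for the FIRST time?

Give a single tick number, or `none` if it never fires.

Answer: 1

Derivation:
t=0: input=0 -> V=0
t=1: input=4 -> V=0 FIRE
t=2: input=1 -> V=5
t=3: input=1 -> V=7
t=4: input=1 -> V=8
t=5: input=2 -> V=0 FIRE
t=6: input=4 -> V=0 FIRE
t=7: input=2 -> V=10
t=8: input=2 -> V=0 FIRE
t=9: input=2 -> V=10
t=10: input=3 -> V=0 FIRE
t=11: input=1 -> V=5
t=12: input=2 -> V=12
t=13: input=1 -> V=11
t=14: input=2 -> V=0 FIRE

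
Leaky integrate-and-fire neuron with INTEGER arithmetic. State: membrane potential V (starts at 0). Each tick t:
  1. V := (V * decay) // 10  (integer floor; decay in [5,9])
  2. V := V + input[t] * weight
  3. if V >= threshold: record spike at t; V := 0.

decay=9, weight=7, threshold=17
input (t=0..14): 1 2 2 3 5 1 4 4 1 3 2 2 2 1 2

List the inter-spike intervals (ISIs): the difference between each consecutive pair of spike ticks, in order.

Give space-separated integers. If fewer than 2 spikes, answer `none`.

t=0: input=1 -> V=7
t=1: input=2 -> V=0 FIRE
t=2: input=2 -> V=14
t=3: input=3 -> V=0 FIRE
t=4: input=5 -> V=0 FIRE
t=5: input=1 -> V=7
t=6: input=4 -> V=0 FIRE
t=7: input=4 -> V=0 FIRE
t=8: input=1 -> V=7
t=9: input=3 -> V=0 FIRE
t=10: input=2 -> V=14
t=11: input=2 -> V=0 FIRE
t=12: input=2 -> V=14
t=13: input=1 -> V=0 FIRE
t=14: input=2 -> V=14

Answer: 2 1 2 1 2 2 2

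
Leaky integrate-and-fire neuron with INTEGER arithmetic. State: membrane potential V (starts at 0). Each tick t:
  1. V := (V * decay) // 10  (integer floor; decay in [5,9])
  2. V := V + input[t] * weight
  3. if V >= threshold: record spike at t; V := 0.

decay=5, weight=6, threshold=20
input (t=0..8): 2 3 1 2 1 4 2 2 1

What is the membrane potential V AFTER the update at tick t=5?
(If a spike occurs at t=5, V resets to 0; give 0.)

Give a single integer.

t=0: input=2 -> V=12
t=1: input=3 -> V=0 FIRE
t=2: input=1 -> V=6
t=3: input=2 -> V=15
t=4: input=1 -> V=13
t=5: input=4 -> V=0 FIRE
t=6: input=2 -> V=12
t=7: input=2 -> V=18
t=8: input=1 -> V=15

Answer: 0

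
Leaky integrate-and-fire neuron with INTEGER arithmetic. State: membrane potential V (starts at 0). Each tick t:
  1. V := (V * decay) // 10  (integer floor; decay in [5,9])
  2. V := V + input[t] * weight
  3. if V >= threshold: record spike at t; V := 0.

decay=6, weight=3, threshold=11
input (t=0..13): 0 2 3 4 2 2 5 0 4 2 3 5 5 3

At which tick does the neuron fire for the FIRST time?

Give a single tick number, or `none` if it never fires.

Answer: 2

Derivation:
t=0: input=0 -> V=0
t=1: input=2 -> V=6
t=2: input=3 -> V=0 FIRE
t=3: input=4 -> V=0 FIRE
t=4: input=2 -> V=6
t=5: input=2 -> V=9
t=6: input=5 -> V=0 FIRE
t=7: input=0 -> V=0
t=8: input=4 -> V=0 FIRE
t=9: input=2 -> V=6
t=10: input=3 -> V=0 FIRE
t=11: input=5 -> V=0 FIRE
t=12: input=5 -> V=0 FIRE
t=13: input=3 -> V=9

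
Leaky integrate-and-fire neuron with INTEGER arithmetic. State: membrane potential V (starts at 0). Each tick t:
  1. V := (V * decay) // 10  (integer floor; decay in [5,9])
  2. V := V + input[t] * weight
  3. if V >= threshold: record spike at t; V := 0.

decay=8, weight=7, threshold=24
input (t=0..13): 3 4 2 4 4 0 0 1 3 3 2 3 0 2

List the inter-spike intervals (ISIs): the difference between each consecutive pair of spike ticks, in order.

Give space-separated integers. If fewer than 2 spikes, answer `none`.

t=0: input=3 -> V=21
t=1: input=4 -> V=0 FIRE
t=2: input=2 -> V=14
t=3: input=4 -> V=0 FIRE
t=4: input=4 -> V=0 FIRE
t=5: input=0 -> V=0
t=6: input=0 -> V=0
t=7: input=1 -> V=7
t=8: input=3 -> V=0 FIRE
t=9: input=3 -> V=21
t=10: input=2 -> V=0 FIRE
t=11: input=3 -> V=21
t=12: input=0 -> V=16
t=13: input=2 -> V=0 FIRE

Answer: 2 1 4 2 3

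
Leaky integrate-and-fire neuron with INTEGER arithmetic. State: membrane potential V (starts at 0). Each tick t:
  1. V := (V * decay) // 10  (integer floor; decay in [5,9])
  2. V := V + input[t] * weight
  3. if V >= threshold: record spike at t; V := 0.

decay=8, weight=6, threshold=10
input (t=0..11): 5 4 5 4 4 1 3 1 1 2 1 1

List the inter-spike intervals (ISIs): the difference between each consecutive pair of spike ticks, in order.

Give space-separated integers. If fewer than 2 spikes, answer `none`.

Answer: 1 1 1 1 2 2 1 2

Derivation:
t=0: input=5 -> V=0 FIRE
t=1: input=4 -> V=0 FIRE
t=2: input=5 -> V=0 FIRE
t=3: input=4 -> V=0 FIRE
t=4: input=4 -> V=0 FIRE
t=5: input=1 -> V=6
t=6: input=3 -> V=0 FIRE
t=7: input=1 -> V=6
t=8: input=1 -> V=0 FIRE
t=9: input=2 -> V=0 FIRE
t=10: input=1 -> V=6
t=11: input=1 -> V=0 FIRE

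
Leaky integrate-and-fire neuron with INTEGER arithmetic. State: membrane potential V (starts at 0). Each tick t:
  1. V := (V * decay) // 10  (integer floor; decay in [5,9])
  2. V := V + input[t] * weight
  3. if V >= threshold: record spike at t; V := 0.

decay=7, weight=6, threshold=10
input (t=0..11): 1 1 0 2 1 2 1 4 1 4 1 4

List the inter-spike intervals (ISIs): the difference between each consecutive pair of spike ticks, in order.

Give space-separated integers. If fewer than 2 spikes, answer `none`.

Answer: 2 2 2 2 2

Derivation:
t=0: input=1 -> V=6
t=1: input=1 -> V=0 FIRE
t=2: input=0 -> V=0
t=3: input=2 -> V=0 FIRE
t=4: input=1 -> V=6
t=5: input=2 -> V=0 FIRE
t=6: input=1 -> V=6
t=7: input=4 -> V=0 FIRE
t=8: input=1 -> V=6
t=9: input=4 -> V=0 FIRE
t=10: input=1 -> V=6
t=11: input=4 -> V=0 FIRE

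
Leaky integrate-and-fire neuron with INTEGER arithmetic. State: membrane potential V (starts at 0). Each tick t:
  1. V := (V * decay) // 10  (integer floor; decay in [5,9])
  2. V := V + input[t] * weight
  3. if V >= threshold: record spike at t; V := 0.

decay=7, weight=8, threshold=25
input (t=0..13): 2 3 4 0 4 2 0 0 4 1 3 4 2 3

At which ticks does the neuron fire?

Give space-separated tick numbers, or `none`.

Answer: 1 2 4 8 10 11 13

Derivation:
t=0: input=2 -> V=16
t=1: input=3 -> V=0 FIRE
t=2: input=4 -> V=0 FIRE
t=3: input=0 -> V=0
t=4: input=4 -> V=0 FIRE
t=5: input=2 -> V=16
t=6: input=0 -> V=11
t=7: input=0 -> V=7
t=8: input=4 -> V=0 FIRE
t=9: input=1 -> V=8
t=10: input=3 -> V=0 FIRE
t=11: input=4 -> V=0 FIRE
t=12: input=2 -> V=16
t=13: input=3 -> V=0 FIRE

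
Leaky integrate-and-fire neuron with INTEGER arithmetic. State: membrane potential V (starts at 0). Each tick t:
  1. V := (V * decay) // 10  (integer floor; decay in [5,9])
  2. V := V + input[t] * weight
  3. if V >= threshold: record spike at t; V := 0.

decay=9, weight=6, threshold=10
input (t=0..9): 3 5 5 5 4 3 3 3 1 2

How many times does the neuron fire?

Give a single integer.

Answer: 9

Derivation:
t=0: input=3 -> V=0 FIRE
t=1: input=5 -> V=0 FIRE
t=2: input=5 -> V=0 FIRE
t=3: input=5 -> V=0 FIRE
t=4: input=4 -> V=0 FIRE
t=5: input=3 -> V=0 FIRE
t=6: input=3 -> V=0 FIRE
t=7: input=3 -> V=0 FIRE
t=8: input=1 -> V=6
t=9: input=2 -> V=0 FIRE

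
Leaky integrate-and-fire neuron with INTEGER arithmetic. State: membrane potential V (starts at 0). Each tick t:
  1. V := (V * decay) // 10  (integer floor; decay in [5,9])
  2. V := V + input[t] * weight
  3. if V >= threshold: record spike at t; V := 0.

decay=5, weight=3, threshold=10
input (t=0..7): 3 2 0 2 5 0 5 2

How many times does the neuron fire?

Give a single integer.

t=0: input=3 -> V=9
t=1: input=2 -> V=0 FIRE
t=2: input=0 -> V=0
t=3: input=2 -> V=6
t=4: input=5 -> V=0 FIRE
t=5: input=0 -> V=0
t=6: input=5 -> V=0 FIRE
t=7: input=2 -> V=6

Answer: 3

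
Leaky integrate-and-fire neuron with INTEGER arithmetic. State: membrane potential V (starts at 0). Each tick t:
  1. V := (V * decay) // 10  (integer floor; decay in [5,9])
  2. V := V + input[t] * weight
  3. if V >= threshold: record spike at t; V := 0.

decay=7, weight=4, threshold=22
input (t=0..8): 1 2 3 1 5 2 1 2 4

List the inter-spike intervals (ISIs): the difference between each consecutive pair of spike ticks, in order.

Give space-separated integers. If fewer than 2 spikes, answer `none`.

t=0: input=1 -> V=4
t=1: input=2 -> V=10
t=2: input=3 -> V=19
t=3: input=1 -> V=17
t=4: input=5 -> V=0 FIRE
t=5: input=2 -> V=8
t=6: input=1 -> V=9
t=7: input=2 -> V=14
t=8: input=4 -> V=0 FIRE

Answer: 4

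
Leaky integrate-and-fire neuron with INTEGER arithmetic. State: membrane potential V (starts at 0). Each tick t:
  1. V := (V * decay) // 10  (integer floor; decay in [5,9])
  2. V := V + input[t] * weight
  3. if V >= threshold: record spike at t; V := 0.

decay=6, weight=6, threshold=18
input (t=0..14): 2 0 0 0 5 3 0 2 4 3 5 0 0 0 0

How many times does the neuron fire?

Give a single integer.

t=0: input=2 -> V=12
t=1: input=0 -> V=7
t=2: input=0 -> V=4
t=3: input=0 -> V=2
t=4: input=5 -> V=0 FIRE
t=5: input=3 -> V=0 FIRE
t=6: input=0 -> V=0
t=7: input=2 -> V=12
t=8: input=4 -> V=0 FIRE
t=9: input=3 -> V=0 FIRE
t=10: input=5 -> V=0 FIRE
t=11: input=0 -> V=0
t=12: input=0 -> V=0
t=13: input=0 -> V=0
t=14: input=0 -> V=0

Answer: 5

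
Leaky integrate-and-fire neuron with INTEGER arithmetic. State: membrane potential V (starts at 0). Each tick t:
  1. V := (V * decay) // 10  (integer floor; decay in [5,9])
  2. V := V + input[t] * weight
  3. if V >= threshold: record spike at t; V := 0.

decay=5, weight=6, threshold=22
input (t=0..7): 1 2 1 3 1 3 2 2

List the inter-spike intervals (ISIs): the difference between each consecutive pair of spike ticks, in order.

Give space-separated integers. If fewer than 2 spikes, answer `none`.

t=0: input=1 -> V=6
t=1: input=2 -> V=15
t=2: input=1 -> V=13
t=3: input=3 -> V=0 FIRE
t=4: input=1 -> V=6
t=5: input=3 -> V=21
t=6: input=2 -> V=0 FIRE
t=7: input=2 -> V=12

Answer: 3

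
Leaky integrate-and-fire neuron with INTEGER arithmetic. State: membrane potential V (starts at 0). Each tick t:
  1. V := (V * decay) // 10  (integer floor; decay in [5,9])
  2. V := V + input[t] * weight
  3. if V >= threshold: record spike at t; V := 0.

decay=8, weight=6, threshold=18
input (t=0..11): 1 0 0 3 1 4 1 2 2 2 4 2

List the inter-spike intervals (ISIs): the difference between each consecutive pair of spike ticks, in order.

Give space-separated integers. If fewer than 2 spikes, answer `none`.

Answer: 2 3 2

Derivation:
t=0: input=1 -> V=6
t=1: input=0 -> V=4
t=2: input=0 -> V=3
t=3: input=3 -> V=0 FIRE
t=4: input=1 -> V=6
t=5: input=4 -> V=0 FIRE
t=6: input=1 -> V=6
t=7: input=2 -> V=16
t=8: input=2 -> V=0 FIRE
t=9: input=2 -> V=12
t=10: input=4 -> V=0 FIRE
t=11: input=2 -> V=12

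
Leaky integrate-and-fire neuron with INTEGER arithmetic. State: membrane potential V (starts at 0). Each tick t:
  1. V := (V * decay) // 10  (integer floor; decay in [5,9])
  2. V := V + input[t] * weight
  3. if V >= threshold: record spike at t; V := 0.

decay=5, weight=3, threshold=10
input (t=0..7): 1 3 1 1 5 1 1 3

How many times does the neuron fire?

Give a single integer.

t=0: input=1 -> V=3
t=1: input=3 -> V=0 FIRE
t=2: input=1 -> V=3
t=3: input=1 -> V=4
t=4: input=5 -> V=0 FIRE
t=5: input=1 -> V=3
t=6: input=1 -> V=4
t=7: input=3 -> V=0 FIRE

Answer: 3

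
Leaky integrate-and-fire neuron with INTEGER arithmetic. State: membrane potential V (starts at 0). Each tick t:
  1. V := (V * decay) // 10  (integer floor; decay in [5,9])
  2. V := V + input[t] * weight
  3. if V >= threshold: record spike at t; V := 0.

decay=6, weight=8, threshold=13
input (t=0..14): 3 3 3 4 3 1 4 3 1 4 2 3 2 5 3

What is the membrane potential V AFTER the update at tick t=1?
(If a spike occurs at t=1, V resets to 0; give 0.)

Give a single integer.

Answer: 0

Derivation:
t=0: input=3 -> V=0 FIRE
t=1: input=3 -> V=0 FIRE
t=2: input=3 -> V=0 FIRE
t=3: input=4 -> V=0 FIRE
t=4: input=3 -> V=0 FIRE
t=5: input=1 -> V=8
t=6: input=4 -> V=0 FIRE
t=7: input=3 -> V=0 FIRE
t=8: input=1 -> V=8
t=9: input=4 -> V=0 FIRE
t=10: input=2 -> V=0 FIRE
t=11: input=3 -> V=0 FIRE
t=12: input=2 -> V=0 FIRE
t=13: input=5 -> V=0 FIRE
t=14: input=3 -> V=0 FIRE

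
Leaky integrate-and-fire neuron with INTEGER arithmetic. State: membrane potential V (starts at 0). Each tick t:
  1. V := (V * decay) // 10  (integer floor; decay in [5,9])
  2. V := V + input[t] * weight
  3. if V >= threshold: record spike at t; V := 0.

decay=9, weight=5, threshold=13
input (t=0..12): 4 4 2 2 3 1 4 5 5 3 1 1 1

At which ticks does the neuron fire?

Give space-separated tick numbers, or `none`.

t=0: input=4 -> V=0 FIRE
t=1: input=4 -> V=0 FIRE
t=2: input=2 -> V=10
t=3: input=2 -> V=0 FIRE
t=4: input=3 -> V=0 FIRE
t=5: input=1 -> V=5
t=6: input=4 -> V=0 FIRE
t=7: input=5 -> V=0 FIRE
t=8: input=5 -> V=0 FIRE
t=9: input=3 -> V=0 FIRE
t=10: input=1 -> V=5
t=11: input=1 -> V=9
t=12: input=1 -> V=0 FIRE

Answer: 0 1 3 4 6 7 8 9 12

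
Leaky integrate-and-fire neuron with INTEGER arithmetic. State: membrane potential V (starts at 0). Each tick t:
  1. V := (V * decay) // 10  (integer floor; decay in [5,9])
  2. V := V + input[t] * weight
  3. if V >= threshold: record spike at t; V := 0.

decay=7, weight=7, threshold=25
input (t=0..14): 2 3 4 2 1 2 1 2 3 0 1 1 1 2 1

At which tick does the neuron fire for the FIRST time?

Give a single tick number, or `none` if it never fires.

Answer: 1

Derivation:
t=0: input=2 -> V=14
t=1: input=3 -> V=0 FIRE
t=2: input=4 -> V=0 FIRE
t=3: input=2 -> V=14
t=4: input=1 -> V=16
t=5: input=2 -> V=0 FIRE
t=6: input=1 -> V=7
t=7: input=2 -> V=18
t=8: input=3 -> V=0 FIRE
t=9: input=0 -> V=0
t=10: input=1 -> V=7
t=11: input=1 -> V=11
t=12: input=1 -> V=14
t=13: input=2 -> V=23
t=14: input=1 -> V=23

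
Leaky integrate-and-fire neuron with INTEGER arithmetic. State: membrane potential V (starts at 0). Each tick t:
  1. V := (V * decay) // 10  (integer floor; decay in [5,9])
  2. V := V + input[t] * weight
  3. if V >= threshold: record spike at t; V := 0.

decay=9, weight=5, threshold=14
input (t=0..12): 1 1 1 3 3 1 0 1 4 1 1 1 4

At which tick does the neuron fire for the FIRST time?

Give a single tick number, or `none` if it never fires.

t=0: input=1 -> V=5
t=1: input=1 -> V=9
t=2: input=1 -> V=13
t=3: input=3 -> V=0 FIRE
t=4: input=3 -> V=0 FIRE
t=5: input=1 -> V=5
t=6: input=0 -> V=4
t=7: input=1 -> V=8
t=8: input=4 -> V=0 FIRE
t=9: input=1 -> V=5
t=10: input=1 -> V=9
t=11: input=1 -> V=13
t=12: input=4 -> V=0 FIRE

Answer: 3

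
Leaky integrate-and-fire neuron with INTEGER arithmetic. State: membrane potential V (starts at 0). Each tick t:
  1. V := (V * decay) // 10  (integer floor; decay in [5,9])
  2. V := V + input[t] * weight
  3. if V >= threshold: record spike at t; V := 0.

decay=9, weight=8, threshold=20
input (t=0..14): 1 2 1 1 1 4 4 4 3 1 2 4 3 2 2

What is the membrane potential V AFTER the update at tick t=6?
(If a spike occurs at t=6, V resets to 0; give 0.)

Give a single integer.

t=0: input=1 -> V=8
t=1: input=2 -> V=0 FIRE
t=2: input=1 -> V=8
t=3: input=1 -> V=15
t=4: input=1 -> V=0 FIRE
t=5: input=4 -> V=0 FIRE
t=6: input=4 -> V=0 FIRE
t=7: input=4 -> V=0 FIRE
t=8: input=3 -> V=0 FIRE
t=9: input=1 -> V=8
t=10: input=2 -> V=0 FIRE
t=11: input=4 -> V=0 FIRE
t=12: input=3 -> V=0 FIRE
t=13: input=2 -> V=16
t=14: input=2 -> V=0 FIRE

Answer: 0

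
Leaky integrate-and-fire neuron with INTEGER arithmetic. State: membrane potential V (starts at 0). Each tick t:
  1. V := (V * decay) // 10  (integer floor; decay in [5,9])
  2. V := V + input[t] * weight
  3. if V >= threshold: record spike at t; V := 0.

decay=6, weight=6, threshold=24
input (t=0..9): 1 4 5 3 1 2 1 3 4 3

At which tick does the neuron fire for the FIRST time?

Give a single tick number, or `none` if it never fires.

t=0: input=1 -> V=6
t=1: input=4 -> V=0 FIRE
t=2: input=5 -> V=0 FIRE
t=3: input=3 -> V=18
t=4: input=1 -> V=16
t=5: input=2 -> V=21
t=6: input=1 -> V=18
t=7: input=3 -> V=0 FIRE
t=8: input=4 -> V=0 FIRE
t=9: input=3 -> V=18

Answer: 1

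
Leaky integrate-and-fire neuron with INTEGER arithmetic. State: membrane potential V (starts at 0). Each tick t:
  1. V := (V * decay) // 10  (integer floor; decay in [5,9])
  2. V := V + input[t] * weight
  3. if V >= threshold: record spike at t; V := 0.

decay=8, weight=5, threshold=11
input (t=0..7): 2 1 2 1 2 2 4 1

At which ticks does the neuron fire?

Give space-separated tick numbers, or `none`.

t=0: input=2 -> V=10
t=1: input=1 -> V=0 FIRE
t=2: input=2 -> V=10
t=3: input=1 -> V=0 FIRE
t=4: input=2 -> V=10
t=5: input=2 -> V=0 FIRE
t=6: input=4 -> V=0 FIRE
t=7: input=1 -> V=5

Answer: 1 3 5 6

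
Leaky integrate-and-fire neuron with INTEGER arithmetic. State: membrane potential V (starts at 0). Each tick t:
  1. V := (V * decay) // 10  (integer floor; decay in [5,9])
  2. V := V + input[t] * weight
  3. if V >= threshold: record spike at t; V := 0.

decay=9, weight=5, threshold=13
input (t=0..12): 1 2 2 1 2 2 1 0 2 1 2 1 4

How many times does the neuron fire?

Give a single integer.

t=0: input=1 -> V=5
t=1: input=2 -> V=0 FIRE
t=2: input=2 -> V=10
t=3: input=1 -> V=0 FIRE
t=4: input=2 -> V=10
t=5: input=2 -> V=0 FIRE
t=6: input=1 -> V=5
t=7: input=0 -> V=4
t=8: input=2 -> V=0 FIRE
t=9: input=1 -> V=5
t=10: input=2 -> V=0 FIRE
t=11: input=1 -> V=5
t=12: input=4 -> V=0 FIRE

Answer: 6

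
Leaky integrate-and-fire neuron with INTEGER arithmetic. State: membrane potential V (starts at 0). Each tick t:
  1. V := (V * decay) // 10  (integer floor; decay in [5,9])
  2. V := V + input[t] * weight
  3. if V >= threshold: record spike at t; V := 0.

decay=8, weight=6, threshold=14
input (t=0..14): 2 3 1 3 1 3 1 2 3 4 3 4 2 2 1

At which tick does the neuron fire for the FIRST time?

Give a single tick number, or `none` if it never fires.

t=0: input=2 -> V=12
t=1: input=3 -> V=0 FIRE
t=2: input=1 -> V=6
t=3: input=3 -> V=0 FIRE
t=4: input=1 -> V=6
t=5: input=3 -> V=0 FIRE
t=6: input=1 -> V=6
t=7: input=2 -> V=0 FIRE
t=8: input=3 -> V=0 FIRE
t=9: input=4 -> V=0 FIRE
t=10: input=3 -> V=0 FIRE
t=11: input=4 -> V=0 FIRE
t=12: input=2 -> V=12
t=13: input=2 -> V=0 FIRE
t=14: input=1 -> V=6

Answer: 1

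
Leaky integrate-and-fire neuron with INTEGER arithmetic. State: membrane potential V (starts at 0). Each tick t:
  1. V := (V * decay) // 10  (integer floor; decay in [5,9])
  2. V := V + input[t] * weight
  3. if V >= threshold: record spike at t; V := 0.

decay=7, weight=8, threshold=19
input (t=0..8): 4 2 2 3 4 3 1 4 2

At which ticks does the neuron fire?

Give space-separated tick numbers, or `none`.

Answer: 0 2 3 4 5 7

Derivation:
t=0: input=4 -> V=0 FIRE
t=1: input=2 -> V=16
t=2: input=2 -> V=0 FIRE
t=3: input=3 -> V=0 FIRE
t=4: input=4 -> V=0 FIRE
t=5: input=3 -> V=0 FIRE
t=6: input=1 -> V=8
t=7: input=4 -> V=0 FIRE
t=8: input=2 -> V=16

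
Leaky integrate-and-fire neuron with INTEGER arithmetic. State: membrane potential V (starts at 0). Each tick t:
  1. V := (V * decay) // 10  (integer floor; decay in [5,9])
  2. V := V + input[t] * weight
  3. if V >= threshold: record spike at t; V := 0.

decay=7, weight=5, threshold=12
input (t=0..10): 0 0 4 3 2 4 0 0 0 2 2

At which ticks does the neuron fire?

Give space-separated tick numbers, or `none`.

t=0: input=0 -> V=0
t=1: input=0 -> V=0
t=2: input=4 -> V=0 FIRE
t=3: input=3 -> V=0 FIRE
t=4: input=2 -> V=10
t=5: input=4 -> V=0 FIRE
t=6: input=0 -> V=0
t=7: input=0 -> V=0
t=8: input=0 -> V=0
t=9: input=2 -> V=10
t=10: input=2 -> V=0 FIRE

Answer: 2 3 5 10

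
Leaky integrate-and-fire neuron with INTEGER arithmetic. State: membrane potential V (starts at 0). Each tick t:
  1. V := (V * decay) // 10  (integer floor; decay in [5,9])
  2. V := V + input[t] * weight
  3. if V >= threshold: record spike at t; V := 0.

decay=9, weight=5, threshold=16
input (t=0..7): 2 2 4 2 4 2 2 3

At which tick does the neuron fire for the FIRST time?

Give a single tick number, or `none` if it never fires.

Answer: 1

Derivation:
t=0: input=2 -> V=10
t=1: input=2 -> V=0 FIRE
t=2: input=4 -> V=0 FIRE
t=3: input=2 -> V=10
t=4: input=4 -> V=0 FIRE
t=5: input=2 -> V=10
t=6: input=2 -> V=0 FIRE
t=7: input=3 -> V=15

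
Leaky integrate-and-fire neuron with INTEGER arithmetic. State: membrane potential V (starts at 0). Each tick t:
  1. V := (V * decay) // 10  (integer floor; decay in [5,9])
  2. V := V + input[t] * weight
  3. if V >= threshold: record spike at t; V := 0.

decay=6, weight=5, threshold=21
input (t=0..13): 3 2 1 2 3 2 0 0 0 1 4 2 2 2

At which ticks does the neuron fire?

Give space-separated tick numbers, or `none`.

t=0: input=3 -> V=15
t=1: input=2 -> V=19
t=2: input=1 -> V=16
t=3: input=2 -> V=19
t=4: input=3 -> V=0 FIRE
t=5: input=2 -> V=10
t=6: input=0 -> V=6
t=7: input=0 -> V=3
t=8: input=0 -> V=1
t=9: input=1 -> V=5
t=10: input=4 -> V=0 FIRE
t=11: input=2 -> V=10
t=12: input=2 -> V=16
t=13: input=2 -> V=19

Answer: 4 10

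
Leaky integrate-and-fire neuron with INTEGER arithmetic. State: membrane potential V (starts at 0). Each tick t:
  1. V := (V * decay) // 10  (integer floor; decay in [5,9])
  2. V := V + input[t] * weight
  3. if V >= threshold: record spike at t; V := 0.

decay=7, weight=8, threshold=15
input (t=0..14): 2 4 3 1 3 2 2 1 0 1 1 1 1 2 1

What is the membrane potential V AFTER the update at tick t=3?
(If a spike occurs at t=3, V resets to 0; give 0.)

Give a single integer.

t=0: input=2 -> V=0 FIRE
t=1: input=4 -> V=0 FIRE
t=2: input=3 -> V=0 FIRE
t=3: input=1 -> V=8
t=4: input=3 -> V=0 FIRE
t=5: input=2 -> V=0 FIRE
t=6: input=2 -> V=0 FIRE
t=7: input=1 -> V=8
t=8: input=0 -> V=5
t=9: input=1 -> V=11
t=10: input=1 -> V=0 FIRE
t=11: input=1 -> V=8
t=12: input=1 -> V=13
t=13: input=2 -> V=0 FIRE
t=14: input=1 -> V=8

Answer: 8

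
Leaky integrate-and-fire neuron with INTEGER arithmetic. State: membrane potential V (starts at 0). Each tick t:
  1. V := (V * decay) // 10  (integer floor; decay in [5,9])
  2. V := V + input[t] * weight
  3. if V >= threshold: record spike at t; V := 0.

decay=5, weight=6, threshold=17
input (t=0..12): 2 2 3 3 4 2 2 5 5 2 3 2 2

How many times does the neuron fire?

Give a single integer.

Answer: 9

Derivation:
t=0: input=2 -> V=12
t=1: input=2 -> V=0 FIRE
t=2: input=3 -> V=0 FIRE
t=3: input=3 -> V=0 FIRE
t=4: input=4 -> V=0 FIRE
t=5: input=2 -> V=12
t=6: input=2 -> V=0 FIRE
t=7: input=5 -> V=0 FIRE
t=8: input=5 -> V=0 FIRE
t=9: input=2 -> V=12
t=10: input=3 -> V=0 FIRE
t=11: input=2 -> V=12
t=12: input=2 -> V=0 FIRE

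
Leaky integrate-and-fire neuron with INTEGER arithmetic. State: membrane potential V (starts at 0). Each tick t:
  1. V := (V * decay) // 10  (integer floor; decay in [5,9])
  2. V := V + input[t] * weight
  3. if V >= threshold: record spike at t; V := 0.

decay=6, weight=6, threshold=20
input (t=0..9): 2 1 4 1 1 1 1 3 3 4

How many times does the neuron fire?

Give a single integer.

Answer: 3

Derivation:
t=0: input=2 -> V=12
t=1: input=1 -> V=13
t=2: input=4 -> V=0 FIRE
t=3: input=1 -> V=6
t=4: input=1 -> V=9
t=5: input=1 -> V=11
t=6: input=1 -> V=12
t=7: input=3 -> V=0 FIRE
t=8: input=3 -> V=18
t=9: input=4 -> V=0 FIRE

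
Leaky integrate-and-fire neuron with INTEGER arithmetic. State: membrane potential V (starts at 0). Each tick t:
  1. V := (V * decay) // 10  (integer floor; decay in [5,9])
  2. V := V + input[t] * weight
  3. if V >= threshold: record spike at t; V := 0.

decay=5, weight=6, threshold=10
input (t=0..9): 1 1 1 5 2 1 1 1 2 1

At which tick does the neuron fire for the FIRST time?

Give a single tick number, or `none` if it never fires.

Answer: 2

Derivation:
t=0: input=1 -> V=6
t=1: input=1 -> V=9
t=2: input=1 -> V=0 FIRE
t=3: input=5 -> V=0 FIRE
t=4: input=2 -> V=0 FIRE
t=5: input=1 -> V=6
t=6: input=1 -> V=9
t=7: input=1 -> V=0 FIRE
t=8: input=2 -> V=0 FIRE
t=9: input=1 -> V=6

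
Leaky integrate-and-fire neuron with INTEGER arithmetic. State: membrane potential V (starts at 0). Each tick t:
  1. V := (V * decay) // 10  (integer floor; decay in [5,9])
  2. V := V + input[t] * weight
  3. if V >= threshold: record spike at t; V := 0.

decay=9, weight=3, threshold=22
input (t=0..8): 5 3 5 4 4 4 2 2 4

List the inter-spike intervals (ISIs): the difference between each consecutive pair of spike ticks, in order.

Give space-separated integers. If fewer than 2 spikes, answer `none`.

Answer: 2 2

Derivation:
t=0: input=5 -> V=15
t=1: input=3 -> V=0 FIRE
t=2: input=5 -> V=15
t=3: input=4 -> V=0 FIRE
t=4: input=4 -> V=12
t=5: input=4 -> V=0 FIRE
t=6: input=2 -> V=6
t=7: input=2 -> V=11
t=8: input=4 -> V=21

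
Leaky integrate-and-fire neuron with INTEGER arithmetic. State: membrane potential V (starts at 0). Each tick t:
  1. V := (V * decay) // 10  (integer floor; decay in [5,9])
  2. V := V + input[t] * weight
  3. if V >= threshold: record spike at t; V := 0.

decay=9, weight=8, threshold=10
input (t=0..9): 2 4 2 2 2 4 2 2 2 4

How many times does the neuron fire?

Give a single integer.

t=0: input=2 -> V=0 FIRE
t=1: input=4 -> V=0 FIRE
t=2: input=2 -> V=0 FIRE
t=3: input=2 -> V=0 FIRE
t=4: input=2 -> V=0 FIRE
t=5: input=4 -> V=0 FIRE
t=6: input=2 -> V=0 FIRE
t=7: input=2 -> V=0 FIRE
t=8: input=2 -> V=0 FIRE
t=9: input=4 -> V=0 FIRE

Answer: 10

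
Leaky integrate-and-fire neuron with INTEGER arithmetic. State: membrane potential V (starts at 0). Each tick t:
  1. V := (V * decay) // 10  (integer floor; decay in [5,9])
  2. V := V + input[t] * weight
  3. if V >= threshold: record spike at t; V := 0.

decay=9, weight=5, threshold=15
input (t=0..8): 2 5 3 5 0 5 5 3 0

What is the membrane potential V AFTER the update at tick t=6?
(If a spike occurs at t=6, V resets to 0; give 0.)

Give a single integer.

t=0: input=2 -> V=10
t=1: input=5 -> V=0 FIRE
t=2: input=3 -> V=0 FIRE
t=3: input=5 -> V=0 FIRE
t=4: input=0 -> V=0
t=5: input=5 -> V=0 FIRE
t=6: input=5 -> V=0 FIRE
t=7: input=3 -> V=0 FIRE
t=8: input=0 -> V=0

Answer: 0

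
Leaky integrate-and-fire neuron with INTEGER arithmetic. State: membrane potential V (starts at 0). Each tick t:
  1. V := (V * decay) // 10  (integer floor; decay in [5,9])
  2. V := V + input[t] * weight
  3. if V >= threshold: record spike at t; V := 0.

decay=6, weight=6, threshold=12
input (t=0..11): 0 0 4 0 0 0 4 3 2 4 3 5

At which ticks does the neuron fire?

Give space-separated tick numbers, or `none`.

Answer: 2 6 7 8 9 10 11

Derivation:
t=0: input=0 -> V=0
t=1: input=0 -> V=0
t=2: input=4 -> V=0 FIRE
t=3: input=0 -> V=0
t=4: input=0 -> V=0
t=5: input=0 -> V=0
t=6: input=4 -> V=0 FIRE
t=7: input=3 -> V=0 FIRE
t=8: input=2 -> V=0 FIRE
t=9: input=4 -> V=0 FIRE
t=10: input=3 -> V=0 FIRE
t=11: input=5 -> V=0 FIRE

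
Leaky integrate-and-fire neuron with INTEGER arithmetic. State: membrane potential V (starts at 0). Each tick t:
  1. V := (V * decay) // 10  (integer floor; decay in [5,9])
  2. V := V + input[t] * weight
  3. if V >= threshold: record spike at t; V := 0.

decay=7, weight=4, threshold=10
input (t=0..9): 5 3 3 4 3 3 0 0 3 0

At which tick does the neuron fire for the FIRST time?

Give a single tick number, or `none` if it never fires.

Answer: 0

Derivation:
t=0: input=5 -> V=0 FIRE
t=1: input=3 -> V=0 FIRE
t=2: input=3 -> V=0 FIRE
t=3: input=4 -> V=0 FIRE
t=4: input=3 -> V=0 FIRE
t=5: input=3 -> V=0 FIRE
t=6: input=0 -> V=0
t=7: input=0 -> V=0
t=8: input=3 -> V=0 FIRE
t=9: input=0 -> V=0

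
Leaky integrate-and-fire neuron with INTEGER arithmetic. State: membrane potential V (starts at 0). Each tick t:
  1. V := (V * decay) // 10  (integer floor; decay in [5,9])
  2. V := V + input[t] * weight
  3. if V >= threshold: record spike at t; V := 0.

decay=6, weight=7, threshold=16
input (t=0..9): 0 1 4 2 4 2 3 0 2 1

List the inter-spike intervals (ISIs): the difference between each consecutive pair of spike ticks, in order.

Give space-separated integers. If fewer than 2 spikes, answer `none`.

t=0: input=0 -> V=0
t=1: input=1 -> V=7
t=2: input=4 -> V=0 FIRE
t=3: input=2 -> V=14
t=4: input=4 -> V=0 FIRE
t=5: input=2 -> V=14
t=6: input=3 -> V=0 FIRE
t=7: input=0 -> V=0
t=8: input=2 -> V=14
t=9: input=1 -> V=15

Answer: 2 2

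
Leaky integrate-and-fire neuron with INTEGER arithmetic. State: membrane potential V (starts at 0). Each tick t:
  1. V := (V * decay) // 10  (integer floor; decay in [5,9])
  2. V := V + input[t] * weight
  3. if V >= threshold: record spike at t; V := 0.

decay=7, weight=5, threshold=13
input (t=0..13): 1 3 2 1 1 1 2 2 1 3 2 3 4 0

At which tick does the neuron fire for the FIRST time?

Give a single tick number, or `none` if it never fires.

Answer: 1

Derivation:
t=0: input=1 -> V=5
t=1: input=3 -> V=0 FIRE
t=2: input=2 -> V=10
t=3: input=1 -> V=12
t=4: input=1 -> V=0 FIRE
t=5: input=1 -> V=5
t=6: input=2 -> V=0 FIRE
t=7: input=2 -> V=10
t=8: input=1 -> V=12
t=9: input=3 -> V=0 FIRE
t=10: input=2 -> V=10
t=11: input=3 -> V=0 FIRE
t=12: input=4 -> V=0 FIRE
t=13: input=0 -> V=0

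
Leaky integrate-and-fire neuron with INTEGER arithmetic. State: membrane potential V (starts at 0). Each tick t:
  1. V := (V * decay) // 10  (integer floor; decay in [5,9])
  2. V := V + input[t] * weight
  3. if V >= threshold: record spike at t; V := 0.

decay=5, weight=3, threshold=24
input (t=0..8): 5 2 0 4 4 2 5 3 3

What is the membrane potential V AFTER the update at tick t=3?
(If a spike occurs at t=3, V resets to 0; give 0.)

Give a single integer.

t=0: input=5 -> V=15
t=1: input=2 -> V=13
t=2: input=0 -> V=6
t=3: input=4 -> V=15
t=4: input=4 -> V=19
t=5: input=2 -> V=15
t=6: input=5 -> V=22
t=7: input=3 -> V=20
t=8: input=3 -> V=19

Answer: 15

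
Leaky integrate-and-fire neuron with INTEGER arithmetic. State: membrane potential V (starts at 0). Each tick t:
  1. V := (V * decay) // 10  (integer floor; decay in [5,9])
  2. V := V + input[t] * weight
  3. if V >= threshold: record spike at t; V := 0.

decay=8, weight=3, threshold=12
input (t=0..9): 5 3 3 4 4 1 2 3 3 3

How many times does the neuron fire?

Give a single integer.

Answer: 6

Derivation:
t=0: input=5 -> V=0 FIRE
t=1: input=3 -> V=9
t=2: input=3 -> V=0 FIRE
t=3: input=4 -> V=0 FIRE
t=4: input=4 -> V=0 FIRE
t=5: input=1 -> V=3
t=6: input=2 -> V=8
t=7: input=3 -> V=0 FIRE
t=8: input=3 -> V=9
t=9: input=3 -> V=0 FIRE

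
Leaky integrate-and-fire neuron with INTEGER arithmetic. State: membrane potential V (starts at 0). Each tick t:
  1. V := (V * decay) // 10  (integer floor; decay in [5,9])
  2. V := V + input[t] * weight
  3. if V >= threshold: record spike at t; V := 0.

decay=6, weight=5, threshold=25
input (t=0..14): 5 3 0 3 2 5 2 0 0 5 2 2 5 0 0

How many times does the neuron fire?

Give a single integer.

t=0: input=5 -> V=0 FIRE
t=1: input=3 -> V=15
t=2: input=0 -> V=9
t=3: input=3 -> V=20
t=4: input=2 -> V=22
t=5: input=5 -> V=0 FIRE
t=6: input=2 -> V=10
t=7: input=0 -> V=6
t=8: input=0 -> V=3
t=9: input=5 -> V=0 FIRE
t=10: input=2 -> V=10
t=11: input=2 -> V=16
t=12: input=5 -> V=0 FIRE
t=13: input=0 -> V=0
t=14: input=0 -> V=0

Answer: 4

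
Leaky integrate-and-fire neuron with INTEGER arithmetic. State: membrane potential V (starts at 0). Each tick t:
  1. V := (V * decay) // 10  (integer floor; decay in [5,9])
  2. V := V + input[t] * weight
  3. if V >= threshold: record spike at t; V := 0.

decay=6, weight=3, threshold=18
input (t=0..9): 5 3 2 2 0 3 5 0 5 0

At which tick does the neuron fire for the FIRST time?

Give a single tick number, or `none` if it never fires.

t=0: input=5 -> V=15
t=1: input=3 -> V=0 FIRE
t=2: input=2 -> V=6
t=3: input=2 -> V=9
t=4: input=0 -> V=5
t=5: input=3 -> V=12
t=6: input=5 -> V=0 FIRE
t=7: input=0 -> V=0
t=8: input=5 -> V=15
t=9: input=0 -> V=9

Answer: 1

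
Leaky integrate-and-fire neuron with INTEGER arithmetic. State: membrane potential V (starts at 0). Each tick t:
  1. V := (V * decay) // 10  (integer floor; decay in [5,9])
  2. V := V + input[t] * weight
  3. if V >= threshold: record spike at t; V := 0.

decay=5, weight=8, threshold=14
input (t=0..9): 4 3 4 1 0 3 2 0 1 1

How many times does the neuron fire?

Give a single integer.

Answer: 5

Derivation:
t=0: input=4 -> V=0 FIRE
t=1: input=3 -> V=0 FIRE
t=2: input=4 -> V=0 FIRE
t=3: input=1 -> V=8
t=4: input=0 -> V=4
t=5: input=3 -> V=0 FIRE
t=6: input=2 -> V=0 FIRE
t=7: input=0 -> V=0
t=8: input=1 -> V=8
t=9: input=1 -> V=12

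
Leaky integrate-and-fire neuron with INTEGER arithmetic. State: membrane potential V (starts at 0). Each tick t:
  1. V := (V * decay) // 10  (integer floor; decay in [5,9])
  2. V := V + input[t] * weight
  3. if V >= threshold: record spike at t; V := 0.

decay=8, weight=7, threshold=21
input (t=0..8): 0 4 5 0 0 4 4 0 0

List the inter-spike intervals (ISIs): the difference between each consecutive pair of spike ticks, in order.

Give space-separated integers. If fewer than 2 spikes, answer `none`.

t=0: input=0 -> V=0
t=1: input=4 -> V=0 FIRE
t=2: input=5 -> V=0 FIRE
t=3: input=0 -> V=0
t=4: input=0 -> V=0
t=5: input=4 -> V=0 FIRE
t=6: input=4 -> V=0 FIRE
t=7: input=0 -> V=0
t=8: input=0 -> V=0

Answer: 1 3 1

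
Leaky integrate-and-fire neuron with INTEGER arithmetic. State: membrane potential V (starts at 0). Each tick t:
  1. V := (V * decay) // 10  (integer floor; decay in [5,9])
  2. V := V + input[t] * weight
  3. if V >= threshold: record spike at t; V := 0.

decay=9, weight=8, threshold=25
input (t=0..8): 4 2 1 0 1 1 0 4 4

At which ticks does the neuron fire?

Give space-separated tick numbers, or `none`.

Answer: 0 4 7 8

Derivation:
t=0: input=4 -> V=0 FIRE
t=1: input=2 -> V=16
t=2: input=1 -> V=22
t=3: input=0 -> V=19
t=4: input=1 -> V=0 FIRE
t=5: input=1 -> V=8
t=6: input=0 -> V=7
t=7: input=4 -> V=0 FIRE
t=8: input=4 -> V=0 FIRE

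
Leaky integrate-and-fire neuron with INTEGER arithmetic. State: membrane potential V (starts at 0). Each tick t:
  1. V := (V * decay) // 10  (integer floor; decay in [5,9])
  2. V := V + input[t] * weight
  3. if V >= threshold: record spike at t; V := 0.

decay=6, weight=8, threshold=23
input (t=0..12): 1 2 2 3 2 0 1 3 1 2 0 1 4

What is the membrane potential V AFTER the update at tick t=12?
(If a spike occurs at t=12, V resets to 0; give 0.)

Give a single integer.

t=0: input=1 -> V=8
t=1: input=2 -> V=20
t=2: input=2 -> V=0 FIRE
t=3: input=3 -> V=0 FIRE
t=4: input=2 -> V=16
t=5: input=0 -> V=9
t=6: input=1 -> V=13
t=7: input=3 -> V=0 FIRE
t=8: input=1 -> V=8
t=9: input=2 -> V=20
t=10: input=0 -> V=12
t=11: input=1 -> V=15
t=12: input=4 -> V=0 FIRE

Answer: 0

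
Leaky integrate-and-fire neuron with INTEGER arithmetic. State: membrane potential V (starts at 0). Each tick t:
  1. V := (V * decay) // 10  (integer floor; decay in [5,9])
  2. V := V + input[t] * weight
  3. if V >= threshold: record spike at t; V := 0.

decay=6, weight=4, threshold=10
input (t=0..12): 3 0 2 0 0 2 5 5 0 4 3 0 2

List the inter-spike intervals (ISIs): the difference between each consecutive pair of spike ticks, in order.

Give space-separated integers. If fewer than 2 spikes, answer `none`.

Answer: 6 1 2 1

Derivation:
t=0: input=3 -> V=0 FIRE
t=1: input=0 -> V=0
t=2: input=2 -> V=8
t=3: input=0 -> V=4
t=4: input=0 -> V=2
t=5: input=2 -> V=9
t=6: input=5 -> V=0 FIRE
t=7: input=5 -> V=0 FIRE
t=8: input=0 -> V=0
t=9: input=4 -> V=0 FIRE
t=10: input=3 -> V=0 FIRE
t=11: input=0 -> V=0
t=12: input=2 -> V=8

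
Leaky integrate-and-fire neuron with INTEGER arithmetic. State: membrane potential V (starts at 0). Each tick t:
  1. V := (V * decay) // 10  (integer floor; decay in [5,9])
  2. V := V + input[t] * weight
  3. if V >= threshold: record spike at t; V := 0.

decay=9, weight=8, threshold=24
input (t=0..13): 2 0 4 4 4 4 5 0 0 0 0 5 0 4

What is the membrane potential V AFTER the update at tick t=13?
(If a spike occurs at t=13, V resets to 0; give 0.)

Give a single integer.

Answer: 0

Derivation:
t=0: input=2 -> V=16
t=1: input=0 -> V=14
t=2: input=4 -> V=0 FIRE
t=3: input=4 -> V=0 FIRE
t=4: input=4 -> V=0 FIRE
t=5: input=4 -> V=0 FIRE
t=6: input=5 -> V=0 FIRE
t=7: input=0 -> V=0
t=8: input=0 -> V=0
t=9: input=0 -> V=0
t=10: input=0 -> V=0
t=11: input=5 -> V=0 FIRE
t=12: input=0 -> V=0
t=13: input=4 -> V=0 FIRE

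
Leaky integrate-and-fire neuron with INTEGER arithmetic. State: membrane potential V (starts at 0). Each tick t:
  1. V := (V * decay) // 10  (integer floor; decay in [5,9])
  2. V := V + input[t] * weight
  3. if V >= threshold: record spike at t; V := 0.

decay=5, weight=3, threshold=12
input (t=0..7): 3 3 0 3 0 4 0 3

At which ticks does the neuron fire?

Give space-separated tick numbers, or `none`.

t=0: input=3 -> V=9
t=1: input=3 -> V=0 FIRE
t=2: input=0 -> V=0
t=3: input=3 -> V=9
t=4: input=0 -> V=4
t=5: input=4 -> V=0 FIRE
t=6: input=0 -> V=0
t=7: input=3 -> V=9

Answer: 1 5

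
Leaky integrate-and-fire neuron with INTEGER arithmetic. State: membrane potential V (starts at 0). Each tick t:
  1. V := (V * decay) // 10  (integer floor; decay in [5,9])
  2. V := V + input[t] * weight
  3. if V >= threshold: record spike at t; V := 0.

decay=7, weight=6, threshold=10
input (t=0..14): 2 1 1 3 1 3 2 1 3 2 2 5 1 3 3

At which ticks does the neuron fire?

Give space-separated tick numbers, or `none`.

Answer: 0 2 3 5 6 8 9 10 11 13 14

Derivation:
t=0: input=2 -> V=0 FIRE
t=1: input=1 -> V=6
t=2: input=1 -> V=0 FIRE
t=3: input=3 -> V=0 FIRE
t=4: input=1 -> V=6
t=5: input=3 -> V=0 FIRE
t=6: input=2 -> V=0 FIRE
t=7: input=1 -> V=6
t=8: input=3 -> V=0 FIRE
t=9: input=2 -> V=0 FIRE
t=10: input=2 -> V=0 FIRE
t=11: input=5 -> V=0 FIRE
t=12: input=1 -> V=6
t=13: input=3 -> V=0 FIRE
t=14: input=3 -> V=0 FIRE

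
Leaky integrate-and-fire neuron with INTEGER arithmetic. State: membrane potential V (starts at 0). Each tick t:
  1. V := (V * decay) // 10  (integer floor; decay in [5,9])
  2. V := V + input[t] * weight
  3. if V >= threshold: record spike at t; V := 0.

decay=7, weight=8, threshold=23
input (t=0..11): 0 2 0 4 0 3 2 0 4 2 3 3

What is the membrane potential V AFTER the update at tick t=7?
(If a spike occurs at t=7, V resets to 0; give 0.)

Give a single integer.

Answer: 11

Derivation:
t=0: input=0 -> V=0
t=1: input=2 -> V=16
t=2: input=0 -> V=11
t=3: input=4 -> V=0 FIRE
t=4: input=0 -> V=0
t=5: input=3 -> V=0 FIRE
t=6: input=2 -> V=16
t=7: input=0 -> V=11
t=8: input=4 -> V=0 FIRE
t=9: input=2 -> V=16
t=10: input=3 -> V=0 FIRE
t=11: input=3 -> V=0 FIRE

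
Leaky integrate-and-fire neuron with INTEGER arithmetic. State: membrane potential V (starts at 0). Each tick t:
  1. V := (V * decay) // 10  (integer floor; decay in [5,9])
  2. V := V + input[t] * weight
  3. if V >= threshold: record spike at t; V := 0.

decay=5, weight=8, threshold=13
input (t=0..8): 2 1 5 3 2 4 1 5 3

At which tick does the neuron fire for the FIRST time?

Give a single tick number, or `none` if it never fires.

Answer: 0

Derivation:
t=0: input=2 -> V=0 FIRE
t=1: input=1 -> V=8
t=2: input=5 -> V=0 FIRE
t=3: input=3 -> V=0 FIRE
t=4: input=2 -> V=0 FIRE
t=5: input=4 -> V=0 FIRE
t=6: input=1 -> V=8
t=7: input=5 -> V=0 FIRE
t=8: input=3 -> V=0 FIRE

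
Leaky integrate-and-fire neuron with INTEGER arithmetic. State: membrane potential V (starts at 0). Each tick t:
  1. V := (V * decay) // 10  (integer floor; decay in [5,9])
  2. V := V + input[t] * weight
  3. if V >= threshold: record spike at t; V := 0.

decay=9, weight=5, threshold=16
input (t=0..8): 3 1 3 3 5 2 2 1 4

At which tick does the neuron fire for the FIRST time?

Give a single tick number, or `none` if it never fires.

t=0: input=3 -> V=15
t=1: input=1 -> V=0 FIRE
t=2: input=3 -> V=15
t=3: input=3 -> V=0 FIRE
t=4: input=5 -> V=0 FIRE
t=5: input=2 -> V=10
t=6: input=2 -> V=0 FIRE
t=7: input=1 -> V=5
t=8: input=4 -> V=0 FIRE

Answer: 1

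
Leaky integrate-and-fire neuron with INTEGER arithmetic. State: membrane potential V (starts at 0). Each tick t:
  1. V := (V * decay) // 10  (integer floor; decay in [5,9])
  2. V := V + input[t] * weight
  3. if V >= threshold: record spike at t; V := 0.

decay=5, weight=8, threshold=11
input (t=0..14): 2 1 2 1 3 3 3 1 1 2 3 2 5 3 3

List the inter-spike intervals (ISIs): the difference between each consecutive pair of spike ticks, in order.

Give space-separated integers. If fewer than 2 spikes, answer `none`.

Answer: 2 2 1 1 2 1 1 1 1 1 1

Derivation:
t=0: input=2 -> V=0 FIRE
t=1: input=1 -> V=8
t=2: input=2 -> V=0 FIRE
t=3: input=1 -> V=8
t=4: input=3 -> V=0 FIRE
t=5: input=3 -> V=0 FIRE
t=6: input=3 -> V=0 FIRE
t=7: input=1 -> V=8
t=8: input=1 -> V=0 FIRE
t=9: input=2 -> V=0 FIRE
t=10: input=3 -> V=0 FIRE
t=11: input=2 -> V=0 FIRE
t=12: input=5 -> V=0 FIRE
t=13: input=3 -> V=0 FIRE
t=14: input=3 -> V=0 FIRE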